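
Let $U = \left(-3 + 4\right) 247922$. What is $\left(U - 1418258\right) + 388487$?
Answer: $-781849$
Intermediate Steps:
$U = 247922$ ($U = 1 \cdot 247922 = 247922$)
$\left(U - 1418258\right) + 388487 = \left(247922 - 1418258\right) + 388487 = -1170336 + 388487 = -781849$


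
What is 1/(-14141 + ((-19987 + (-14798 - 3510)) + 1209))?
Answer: -1/51227 ≈ -1.9521e-5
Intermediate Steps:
1/(-14141 + ((-19987 + (-14798 - 3510)) + 1209)) = 1/(-14141 + ((-19987 - 18308) + 1209)) = 1/(-14141 + (-38295 + 1209)) = 1/(-14141 - 37086) = 1/(-51227) = -1/51227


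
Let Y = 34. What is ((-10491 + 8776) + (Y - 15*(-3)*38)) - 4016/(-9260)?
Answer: 68139/2315 ≈ 29.434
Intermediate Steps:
((-10491 + 8776) + (Y - 15*(-3)*38)) - 4016/(-9260) = ((-10491 + 8776) + (34 - 15*(-3)*38)) - 4016/(-9260) = (-1715 + (34 + 45*38)) - 4016*(-1/9260) = (-1715 + (34 + 1710)) + 1004/2315 = (-1715 + 1744) + 1004/2315 = 29 + 1004/2315 = 68139/2315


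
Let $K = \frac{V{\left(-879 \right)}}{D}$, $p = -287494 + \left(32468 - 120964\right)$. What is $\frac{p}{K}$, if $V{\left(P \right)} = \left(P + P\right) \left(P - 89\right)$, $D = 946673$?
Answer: $- \frac{59323263545}{283624} \approx -2.0916 \cdot 10^{5}$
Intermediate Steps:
$p = -375990$ ($p = -287494 + \left(32468 - 120964\right) = -287494 - 88496 = -375990$)
$V{\left(P \right)} = 2 P \left(-89 + P\right)$
$K = \frac{1701744}{946673}$ ($K = \frac{2 \left(-879\right) \left(-89 - 879\right)}{946673} = 2 \left(-879\right) \left(-968\right) \frac{1}{946673} = 1701744 \cdot \frac{1}{946673} = \frac{1701744}{946673} \approx 1.7976$)
$\frac{p}{K} = - \frac{375990}{\frac{1701744}{946673}} = \left(-375990\right) \frac{946673}{1701744} = - \frac{59323263545}{283624}$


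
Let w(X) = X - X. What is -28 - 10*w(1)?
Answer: -28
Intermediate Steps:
w(X) = 0
-28 - 10*w(1) = -28 - 10*0 = -28 + 0 = -28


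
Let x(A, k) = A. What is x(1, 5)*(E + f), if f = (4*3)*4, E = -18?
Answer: 30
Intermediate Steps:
f = 48 (f = 12*4 = 48)
x(1, 5)*(E + f) = 1*(-18 + 48) = 1*30 = 30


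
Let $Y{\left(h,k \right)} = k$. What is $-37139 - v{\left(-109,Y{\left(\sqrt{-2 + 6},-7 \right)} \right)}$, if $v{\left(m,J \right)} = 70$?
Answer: $-37209$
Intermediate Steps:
$-37139 - v{\left(-109,Y{\left(\sqrt{-2 + 6},-7 \right)} \right)} = -37139 - 70 = -37209$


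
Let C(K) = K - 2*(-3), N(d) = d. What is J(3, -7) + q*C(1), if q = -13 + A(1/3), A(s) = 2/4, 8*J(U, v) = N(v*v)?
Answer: -651/8 ≈ -81.375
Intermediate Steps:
C(K) = 6 + K (C(K) = K + 6 = 6 + K)
J(U, v) = v²/8 (J(U, v) = (v*v)/8 = v²/8)
A(s) = ½ (A(s) = 2*(¼) = ½)
q = -25/2 (q = -13 + ½ = -25/2 ≈ -12.500)
J(3, -7) + q*C(1) = (⅛)*(-7)² - 25*(6 + 1)/2 = (⅛)*49 - 25/2*7 = 49/8 - 175/2 = -651/8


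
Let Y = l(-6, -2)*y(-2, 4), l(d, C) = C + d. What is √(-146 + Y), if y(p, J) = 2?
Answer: 9*I*√2 ≈ 12.728*I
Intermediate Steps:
Y = -16 (Y = (-2 - 6)*2 = -8*2 = -16)
√(-146 + Y) = √(-146 - 16) = √(-162) = 9*I*√2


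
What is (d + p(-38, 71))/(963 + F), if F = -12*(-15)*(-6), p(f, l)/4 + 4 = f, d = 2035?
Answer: -1867/117 ≈ -15.957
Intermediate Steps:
p(f, l) = -16 + 4*f
F = -1080 (F = 180*(-6) = -1080)
(d + p(-38, 71))/(963 + F) = (2035 + (-16 + 4*(-38)))/(963 - 1080) = (2035 + (-16 - 152))/(-117) = (2035 - 168)*(-1/117) = 1867*(-1/117) = -1867/117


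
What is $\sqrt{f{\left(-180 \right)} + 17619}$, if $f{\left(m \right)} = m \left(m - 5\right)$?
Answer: $\sqrt{50919} \approx 225.65$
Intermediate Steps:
$f{\left(m \right)} = m \left(-5 + m\right)$
$\sqrt{f{\left(-180 \right)} + 17619} = \sqrt{- 180 \left(-5 - 180\right) + 17619} = \sqrt{\left(-180\right) \left(-185\right) + 17619} = \sqrt{33300 + 17619} = \sqrt{50919}$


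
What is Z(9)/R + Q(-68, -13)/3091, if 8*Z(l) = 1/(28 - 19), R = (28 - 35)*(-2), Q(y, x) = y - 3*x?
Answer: -26141/3115728 ≈ -0.0083900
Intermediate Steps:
R = 14 (R = -7*(-2) = 14)
Z(l) = 1/72 (Z(l) = 1/(8*(28 - 19)) = (⅛)/9 = (⅛)*(⅑) = 1/72)
Z(9)/R + Q(-68, -13)/3091 = (1/72)/14 + (-68 - 3*(-13))/3091 = (1/72)*(1/14) + (-68 + 39)*(1/3091) = 1/1008 - 29*1/3091 = 1/1008 - 29/3091 = -26141/3115728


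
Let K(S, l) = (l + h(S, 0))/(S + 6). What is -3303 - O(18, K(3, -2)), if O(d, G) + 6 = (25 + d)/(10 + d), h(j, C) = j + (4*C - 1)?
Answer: -92359/28 ≈ -3298.5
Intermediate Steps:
h(j, C) = -1 + j + 4*C (h(j, C) = j + (-1 + 4*C) = -1 + j + 4*C)
K(S, l) = (-1 + S + l)/(6 + S) (K(S, l) = (l + (-1 + S + 4*0))/(S + 6) = (l + (-1 + S + 0))/(6 + S) = (l + (-1 + S))/(6 + S) = (-1 + S + l)/(6 + S))
O(d, G) = -6 + (25 + d)/(10 + d)
-3303 - O(18, K(3, -2)) = -3303 - 5*(-7 - 1*18)/(10 + 18) = -3303 - 5*(-7 - 18)/28 = -3303 - 5*(-25)/28 = -3303 - 1*(-125/28) = -3303 + 125/28 = -92359/28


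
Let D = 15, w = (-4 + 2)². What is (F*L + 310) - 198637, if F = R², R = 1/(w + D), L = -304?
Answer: -3768229/19 ≈ -1.9833e+5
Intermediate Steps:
w = 4 (w = (-2)² = 4)
R = 1/19 (R = 1/(4 + 15) = 1/19 ≈ 0.052632)
F = 1/361 (F = (1/19)² = 1/361 ≈ 0.0027701)
(F*L + 310) - 198637 = ((1/361)*(-304) + 310) - 198637 = (-16/19 + 310) - 198637 = 5874/19 - 198637 = -3768229/19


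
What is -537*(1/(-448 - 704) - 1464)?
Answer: 301888691/384 ≈ 7.8617e+5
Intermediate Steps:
-537*(1/(-448 - 704) - 1464) = -537*(1/(-1152) - 1464) = -537*(-1/1152 - 1464) = -537*(-1686529/1152) = 301888691/384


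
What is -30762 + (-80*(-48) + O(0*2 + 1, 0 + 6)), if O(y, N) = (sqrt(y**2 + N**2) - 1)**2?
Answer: -26922 + (1 - sqrt(37))**2 ≈ -26896.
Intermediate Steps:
O(y, N) = (-1 + sqrt(N**2 + y**2))**2 (O(y, N) = (sqrt(N**2 + y**2) - 1)**2 = (-1 + sqrt(N**2 + y**2))**2)
-30762 + (-80*(-48) + O(0*2 + 1, 0 + 6)) = -30762 + (-80*(-48) + (-1 + sqrt((0 + 6)**2 + (0*2 + 1)**2))**2) = -30762 + (3840 + (-1 + sqrt(6**2 + (0 + 1)**2))**2) = -30762 + (3840 + (-1 + sqrt(36 + 1**2))**2) = -30762 + (3840 + (-1 + sqrt(36 + 1))**2) = -30762 + (3840 + (-1 + sqrt(37))**2) = -26922 + (-1 + sqrt(37))**2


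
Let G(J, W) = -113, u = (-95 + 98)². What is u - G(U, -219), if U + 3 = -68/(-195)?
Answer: 122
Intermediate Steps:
u = 9 (u = 3² = 9)
U = -517/195 (U = -3 - 68/(-195) = -3 - 68*(-1/195) = -3 + 68/195 = -517/195 ≈ -2.6513)
u - G(U, -219) = 9 - 1*(-113) = 9 + 113 = 122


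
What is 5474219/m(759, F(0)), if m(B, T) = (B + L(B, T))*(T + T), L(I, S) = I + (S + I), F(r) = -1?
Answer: -5474219/4552 ≈ -1202.6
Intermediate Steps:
L(I, S) = S + 2*I (L(I, S) = I + (I + S) = S + 2*I)
m(B, T) = 2*T*(T + 3*B) (m(B, T) = (B + (T + 2*B))*(T + T) = (T + 3*B)*(2*T) = 2*T*(T + 3*B))
5474219/m(759, F(0)) = 5474219/((2*(-1)*(-1 + 3*759))) = 5474219/((2*(-1)*(-1 + 2277))) = 5474219/((2*(-1)*2276)) = 5474219/(-4552) = 5474219*(-1/4552) = -5474219/4552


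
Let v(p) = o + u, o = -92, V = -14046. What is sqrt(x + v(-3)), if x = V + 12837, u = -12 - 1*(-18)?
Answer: I*sqrt(1295) ≈ 35.986*I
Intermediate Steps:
u = 6 (u = -12 + 18 = 6)
x = -1209 (x = -14046 + 12837 = -1209)
v(p) = -86 (v(p) = -92 + 6 = -86)
sqrt(x + v(-3)) = sqrt(-1209 - 86) = sqrt(-1295) = I*sqrt(1295)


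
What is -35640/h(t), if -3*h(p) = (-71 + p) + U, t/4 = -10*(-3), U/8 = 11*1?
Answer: 106920/137 ≈ 780.44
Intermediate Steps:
U = 88 (U = 8*(11*1) = 8*11 = 88)
t = 120 (t = 4*(-10*(-3)) = 4*30 = 120)
h(p) = -17/3 - p/3 (h(p) = -((-71 + p) + 88)/3 = -(17 + p)/3 = -17/3 - p/3)
-35640/h(t) = -35640/(-17/3 - ⅓*120) = -35640/(-17/3 - 40) = -35640/(-137/3) = -35640*(-3/137) = 106920/137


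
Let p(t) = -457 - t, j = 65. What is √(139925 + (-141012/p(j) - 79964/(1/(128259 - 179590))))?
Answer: 3*√383568165195/29 ≈ 64069.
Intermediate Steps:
√(139925 + (-141012/p(j) - 79964/(1/(128259 - 179590)))) = √(139925 + (-141012/(-457 - 1*65) - 79964/(1/(128259 - 179590)))) = √(139925 + (-141012/(-457 - 65) - 79964/(1/(-51331)))) = √(139925 + (-141012/(-522) - 79964/(-1/51331))) = √(139925 + (-141012*(-1/522) - 79964*(-51331))) = √(139925 + (7834/29 + 4104632084)) = √(139925 + 119034338270/29) = √(119038396095/29) = 3*√383568165195/29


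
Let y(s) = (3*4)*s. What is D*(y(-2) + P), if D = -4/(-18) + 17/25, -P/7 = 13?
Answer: -4669/45 ≈ -103.76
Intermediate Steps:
P = -91 (P = -7*13 = -91)
D = 203/225 (D = -4*(-1/18) + 17*(1/25) = 2/9 + 17/25 = 203/225 ≈ 0.90222)
y(s) = 12*s
D*(y(-2) + P) = 203*(12*(-2) - 91)/225 = 203*(-24 - 91)/225 = (203/225)*(-115) = -4669/45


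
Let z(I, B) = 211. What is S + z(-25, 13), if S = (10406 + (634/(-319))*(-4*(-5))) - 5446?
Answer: 1636869/319 ≈ 5131.3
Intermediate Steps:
S = 1569560/319 (S = (10406 + (634*(-1/319))*20) - 5446 = (10406 - 634/319*20) - 5446 = (10406 - 12680/319) - 5446 = 3306834/319 - 5446 = 1569560/319 ≈ 4920.3)
S + z(-25, 13) = 1569560/319 + 211 = 1636869/319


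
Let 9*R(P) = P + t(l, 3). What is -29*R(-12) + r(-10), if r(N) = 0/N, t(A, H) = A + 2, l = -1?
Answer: 319/9 ≈ 35.444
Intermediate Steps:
t(A, H) = 2 + A
r(N) = 0
R(P) = ⅑ + P/9 (R(P) = (P + (2 - 1))/9 = (P + 1)/9 = (1 + P)/9 = ⅑ + P/9)
-29*R(-12) + r(-10) = -29*(⅑ + (⅑)*(-12)) + 0 = -29*(⅑ - 4/3) + 0 = -29*(-11/9) + 0 = 319/9 + 0 = 319/9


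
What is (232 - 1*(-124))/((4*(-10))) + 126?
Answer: 1171/10 ≈ 117.10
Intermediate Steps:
(232 - 1*(-124))/((4*(-10))) + 126 = (232 + 124)/(-40) + 126 = 356*(-1/40) + 126 = -89/10 + 126 = 1171/10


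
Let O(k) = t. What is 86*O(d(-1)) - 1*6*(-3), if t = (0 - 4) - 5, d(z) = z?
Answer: -756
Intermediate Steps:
t = -9 (t = -4 - 5 = -9)
O(k) = -9
86*O(d(-1)) - 1*6*(-3) = 86*(-9) - 1*6*(-3) = -774 - 6*(-3) = -774 + 18 = -756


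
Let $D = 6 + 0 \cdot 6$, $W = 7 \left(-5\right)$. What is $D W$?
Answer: $-210$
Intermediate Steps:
$W = -35$
$D = 6$ ($D = 6 + 0 = 6$)
$D W = 6 \left(-35\right) = -210$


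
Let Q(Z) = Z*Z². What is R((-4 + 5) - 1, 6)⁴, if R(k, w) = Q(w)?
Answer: 2176782336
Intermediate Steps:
Q(Z) = Z³
R(k, w) = w³
R((-4 + 5) - 1, 6)⁴ = (6³)⁴ = 216⁴ = 2176782336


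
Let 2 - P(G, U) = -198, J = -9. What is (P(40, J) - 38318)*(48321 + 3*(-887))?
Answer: -1740467880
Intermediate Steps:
P(G, U) = 200 (P(G, U) = 2 - 1*(-198) = 2 + 198 = 200)
(P(40, J) - 38318)*(48321 + 3*(-887)) = (200 - 38318)*(48321 + 3*(-887)) = -38118*(48321 - 2661) = -38118*45660 = -1740467880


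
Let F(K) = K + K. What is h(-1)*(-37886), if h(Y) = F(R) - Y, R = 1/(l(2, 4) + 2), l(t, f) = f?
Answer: -151544/3 ≈ -50515.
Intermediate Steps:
R = 1/6 (R = 1/(4 + 2) = 1/6 ≈ 0.16667)
F(K) = 2*K
h(Y) = 1/3 - Y (h(Y) = 2*(1/6) - Y = 1/3 - Y)
h(-1)*(-37886) = (1/3 - 1*(-1))*(-37886) = (1/3 + 1)*(-37886) = (4/3)*(-37886) = -151544/3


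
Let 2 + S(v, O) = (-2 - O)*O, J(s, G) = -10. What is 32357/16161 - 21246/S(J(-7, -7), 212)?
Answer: 905696848/366612285 ≈ 2.4704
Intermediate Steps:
S(v, O) = -2 + O*(-2 - O) (S(v, O) = -2 + (-2 - O)*O = -2 + O*(-2 - O))
32357/16161 - 21246/S(J(-7, -7), 212) = 32357/16161 - 21246/(-2 - 1*212² - 2*212) = 32357*(1/16161) - 21246/(-2 - 1*44944 - 424) = 32357/16161 - 21246/(-2 - 44944 - 424) = 32357/16161 - 21246/(-45370) = 32357/16161 - 21246*(-1/45370) = 32357/16161 + 10623/22685 = 905696848/366612285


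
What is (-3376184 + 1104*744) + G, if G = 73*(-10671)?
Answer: -3333791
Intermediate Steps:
G = -778983
(-3376184 + 1104*744) + G = (-3376184 + 1104*744) - 778983 = (-3376184 + 821376) - 778983 = -2554808 - 778983 = -3333791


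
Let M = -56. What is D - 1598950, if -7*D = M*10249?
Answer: -1516958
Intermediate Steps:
D = 81992 (D = -(-8)*10249 = -⅐*(-573944) = 81992)
D - 1598950 = 81992 - 1598950 = -1516958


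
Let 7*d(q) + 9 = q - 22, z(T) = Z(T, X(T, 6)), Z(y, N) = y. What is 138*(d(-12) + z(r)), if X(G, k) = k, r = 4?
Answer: -2070/7 ≈ -295.71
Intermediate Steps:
z(T) = T
d(q) = -31/7 + q/7 (d(q) = -9/7 + (q - 22)/7 = -9/7 + (-22 + q)/7 = -9/7 + (-22/7 + q/7) = -31/7 + q/7)
138*(d(-12) + z(r)) = 138*((-31/7 + (⅐)*(-12)) + 4) = 138*((-31/7 - 12/7) + 4) = 138*(-43/7 + 4) = 138*(-15/7) = -2070/7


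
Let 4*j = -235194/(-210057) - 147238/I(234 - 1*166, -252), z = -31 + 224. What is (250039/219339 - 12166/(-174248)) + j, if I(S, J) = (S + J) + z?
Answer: -5470521937829054453/1338041456649684 ≈ -4088.5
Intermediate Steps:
z = 193
I(S, J) = 193 + J + S (I(S, J) = (S + J) + 193 = (J + S) + 193 = 193 + J + S)
j = -2577187985/630171 (j = (-235194/(-210057) - 147238/(193 - 252 + (234 - 1*166)))/4 = (-235194*(-1/210057) - 147238/(193 - 252 + (234 - 166)))/4 = (78398/70019 - 147238/(193 - 252 + 68))/4 = (78398/70019 - 147238/9)/4 = (¼)*(-10308751940/630171) = -2577187985/630171 ≈ -4089.7)
(250039/219339 - 12166/(-174248)) + j = (250039/219339 - 12166/(-174248)) - 2577187985/630171 = (250039*(1/219339) - 12166*(-1/174248)) - 2577187985/630171 = (250039/219339 + 6083/87124) - 2577187985/630171 = 23118636973/19109691036 - 2577187985/630171 = -5470521937829054453/1338041456649684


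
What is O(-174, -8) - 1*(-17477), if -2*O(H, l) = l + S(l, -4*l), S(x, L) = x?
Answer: 17485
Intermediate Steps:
O(H, l) = -l (O(H, l) = -(l + l)/2 = -l)
O(-174, -8) - 1*(-17477) = -1*(-8) - 1*(-17477) = 8 + 17477 = 17485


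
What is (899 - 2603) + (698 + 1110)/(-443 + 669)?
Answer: -1696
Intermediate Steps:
(899 - 2603) + (698 + 1110)/(-443 + 669) = -1704 + 1808/226 = -1704 + 1808*(1/226) = -1704 + 8 = -1696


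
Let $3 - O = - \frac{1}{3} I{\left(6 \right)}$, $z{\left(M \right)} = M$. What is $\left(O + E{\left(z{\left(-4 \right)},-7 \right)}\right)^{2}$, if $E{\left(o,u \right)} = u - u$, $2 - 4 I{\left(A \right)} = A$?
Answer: $\frac{64}{9} \approx 7.1111$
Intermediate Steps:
$I{\left(A \right)} = \frac{1}{2} - \frac{A}{4}$
$E{\left(o,u \right)} = 0$
$O = \frac{8}{3}$ ($O = 3 - - \frac{1}{3} \left(\frac{1}{2} - \frac{3}{2}\right) = 3 - \left(-1\right) \frac{1}{3} \left(\frac{1}{2} - \frac{3}{2}\right) = 3 - \left(- \frac{1}{3}\right) \left(-1\right) = 3 - \frac{1}{3} = \frac{8}{3} \approx 2.6667$)
$\left(O + E{\left(z{\left(-4 \right)},-7 \right)}\right)^{2} = \left(\frac{8}{3} + 0\right)^{2} = \left(\frac{8}{3}\right)^{2} = \frac{64}{9}$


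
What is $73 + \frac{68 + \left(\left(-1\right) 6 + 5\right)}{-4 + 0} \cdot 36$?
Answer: $-530$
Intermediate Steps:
$73 + \frac{68 + \left(\left(-1\right) 6 + 5\right)}{-4 + 0} \cdot 36 = 73 + \frac{68 + \left(-6 + 5\right)}{-4} \cdot 36 = 73 + \left(68 - 1\right) \left(- \frac{1}{4}\right) 36 = 73 + 67 \left(- \frac{1}{4}\right) 36 = 73 - 603 = -530$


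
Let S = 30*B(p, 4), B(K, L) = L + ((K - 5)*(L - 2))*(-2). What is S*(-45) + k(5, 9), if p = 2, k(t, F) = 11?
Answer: -21589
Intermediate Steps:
B(K, L) = L - 2*(-5 + K)*(-2 + L) (B(K, L) = L + ((-5 + K)*(-2 + L))*(-2) = L - 2*(-5 + K)*(-2 + L))
S = 480 (S = 30*(-20 + 4*2 + 11*4 - 2*2*4) = 30*(-20 + 8 + 44 - 16) = 30*16 = 480)
S*(-45) + k(5, 9) = 480*(-45) + 11 = -21600 + 11 = -21589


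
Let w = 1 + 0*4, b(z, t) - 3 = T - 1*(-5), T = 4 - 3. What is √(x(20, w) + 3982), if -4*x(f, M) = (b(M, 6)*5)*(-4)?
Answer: √4027 ≈ 63.459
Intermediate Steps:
T = 1
b(z, t) = 9 (b(z, t) = 3 + (1 - 1*(-5)) = 3 + (1 + 5) = 3 + 6 = 9)
w = 1 (w = 1 + 0 = 1)
x(f, M) = 45 (x(f, M) = -9*5*(-4)/4 = -45*(-4)/4 = -¼*(-180) = 45)
√(x(20, w) + 3982) = √(45 + 3982) = √4027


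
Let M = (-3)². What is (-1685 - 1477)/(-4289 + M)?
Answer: 1581/2140 ≈ 0.73878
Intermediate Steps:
M = 9
(-1685 - 1477)/(-4289 + M) = (-1685 - 1477)/(-4289 + 9) = -3162/(-4280) = -3162*(-1/4280) = 1581/2140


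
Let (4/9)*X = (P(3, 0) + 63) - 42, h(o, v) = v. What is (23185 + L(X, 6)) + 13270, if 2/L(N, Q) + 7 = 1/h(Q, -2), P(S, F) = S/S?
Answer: 546821/15 ≈ 36455.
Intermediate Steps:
P(S, F) = 1
X = 99/2 (X = 9*((1 + 63) - 42)/4 = 9*(64 - 42)/4 = (9/4)*22 = 99/2 ≈ 49.500)
L(N, Q) = -4/15 (L(N, Q) = 2/(-7 + 1/(-2)) = 2/(-7 - 1/2) = 2/(-15/2) = 2*(-2/15) = -4/15)
(23185 + L(X, 6)) + 13270 = (23185 - 4/15) + 13270 = 347771/15 + 13270 = 546821/15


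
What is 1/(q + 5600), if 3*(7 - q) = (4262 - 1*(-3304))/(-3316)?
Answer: 1658/9297667 ≈ 0.00017832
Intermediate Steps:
q = 12867/1658 (q = 7 - (4262 - 1*(-3304))/(3*(-3316)) = 7 - (4262 + 3304)*(-1)/(3*3316) = 7 - 2522*(-1)/3316 = 7 - 1/3*(-3783/1658) = 7 + 1261/1658 = 12867/1658 ≈ 7.7606)
1/(q + 5600) = 1/(12867/1658 + 5600) = 1/(9297667/1658) = 1658/9297667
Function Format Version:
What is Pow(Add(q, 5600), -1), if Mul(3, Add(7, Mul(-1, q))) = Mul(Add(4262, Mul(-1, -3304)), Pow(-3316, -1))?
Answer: Rational(1658, 9297667) ≈ 0.00017832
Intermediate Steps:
q = Rational(12867, 1658) (q = Add(7, Mul(Rational(-1, 3), Mul(Add(4262, Mul(-1, -3304)), Pow(-3316, -1)))) = Add(7, Mul(Rational(-1, 3), Mul(Add(4262, 3304), Rational(-1, 3316)))) = Add(7, Mul(Rational(-1, 3), Mul(7566, Rational(-1, 3316)))) = Add(7, Mul(Rational(-1, 3), Rational(-3783, 1658))) = Add(7, Rational(1261, 1658)) = Rational(12867, 1658) ≈ 7.7606)
Pow(Add(q, 5600), -1) = Pow(Add(Rational(12867, 1658), 5600), -1) = Pow(Rational(9297667, 1658), -1) = Rational(1658, 9297667)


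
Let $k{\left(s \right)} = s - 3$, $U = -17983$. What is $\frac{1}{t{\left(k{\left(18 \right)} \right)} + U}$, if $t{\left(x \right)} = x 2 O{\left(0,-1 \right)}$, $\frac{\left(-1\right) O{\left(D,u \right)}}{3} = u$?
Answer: $- \frac{1}{17893} \approx -5.5888 \cdot 10^{-5}$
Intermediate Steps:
$O{\left(D,u \right)} = - 3 u$
$k{\left(s \right)} = -3 + s$
$t{\left(x \right)} = 6 x$ ($t{\left(x \right)} = x 2 \left(\left(-3\right) \left(-1\right)\right) = 2 x 3 = 6 x$)
$\frac{1}{t{\left(k{\left(18 \right)} \right)} + U} = \frac{1}{6 \left(-3 + 18\right) - 17983} = \frac{1}{6 \cdot 15 - 17983} = \frac{1}{90 - 17983} = \frac{1}{-17893} = - \frac{1}{17893}$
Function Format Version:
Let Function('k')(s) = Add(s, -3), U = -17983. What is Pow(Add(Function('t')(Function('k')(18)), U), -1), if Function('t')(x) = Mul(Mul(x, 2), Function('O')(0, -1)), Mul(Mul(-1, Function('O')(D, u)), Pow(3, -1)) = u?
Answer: Rational(-1, 17893) ≈ -5.5888e-5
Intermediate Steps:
Function('O')(D, u) = Mul(-3, u)
Function('k')(s) = Add(-3, s)
Function('t')(x) = Mul(6, x) (Function('t')(x) = Mul(Mul(x, 2), Mul(-3, -1)) = Mul(Mul(2, x), 3) = Mul(6, x))
Pow(Add(Function('t')(Function('k')(18)), U), -1) = Pow(Add(Mul(6, Add(-3, 18)), -17983), -1) = Pow(Add(Mul(6, 15), -17983), -1) = Pow(Add(90, -17983), -1) = Pow(-17893, -1) = Rational(-1, 17893)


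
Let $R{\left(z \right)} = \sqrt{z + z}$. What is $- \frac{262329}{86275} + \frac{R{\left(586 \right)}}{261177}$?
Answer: $- \frac{262329}{86275} + \frac{2 \sqrt{293}}{261177} \approx -3.0405$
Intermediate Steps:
$R{\left(z \right)} = \sqrt{2} \sqrt{z}$ ($R{\left(z \right)} = \sqrt{2 z} = \sqrt{2} \sqrt{z}$)
$- \frac{262329}{86275} + \frac{R{\left(586 \right)}}{261177} = - \frac{262329}{86275} + \frac{\sqrt{2} \sqrt{586}}{261177} = \left(-262329\right) \frac{1}{86275} + 2 \sqrt{293} \cdot \frac{1}{261177} = - \frac{262329}{86275} + \frac{2 \sqrt{293}}{261177}$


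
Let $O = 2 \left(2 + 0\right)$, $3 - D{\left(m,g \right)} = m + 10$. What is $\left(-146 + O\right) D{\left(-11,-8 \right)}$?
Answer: $-568$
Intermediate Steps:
$D{\left(m,g \right)} = -7 - m$ ($D{\left(m,g \right)} = 3 - \left(m + 10\right) = 3 - \left(10 + m\right) = -7 - m$)
$O = 4$ ($O = 2 \cdot 2 = 4$)
$\left(-146 + O\right) D{\left(-11,-8 \right)} = \left(-146 + 4\right) \left(-7 - -11\right) = - 142 \left(-7 + 11\right) = \left(-142\right) 4 = -568$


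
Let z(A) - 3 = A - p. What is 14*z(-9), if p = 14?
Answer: -280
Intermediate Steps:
z(A) = -11 + A (z(A) = 3 + (A - 1*14) = 3 + (A - 14) = 3 + (-14 + A) = -11 + A)
14*z(-9) = 14*(-11 - 9) = 14*(-20) = -280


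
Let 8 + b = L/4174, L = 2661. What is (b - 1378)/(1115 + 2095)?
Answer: -1927501/4466180 ≈ -0.43158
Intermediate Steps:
b = -30731/4174 (b = -8 + 2661/4174 = -30731/4174 ≈ -7.3625)
(b - 1378)/(1115 + 2095) = (-30731/4174 - 1378)/(1115 + 2095) = -5782503/4174/3210 = -5782503/4174*1/3210 = -1927501/4466180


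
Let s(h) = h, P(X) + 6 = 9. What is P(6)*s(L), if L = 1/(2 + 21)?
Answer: 3/23 ≈ 0.13043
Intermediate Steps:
L = 1/23 ≈ 0.043478
P(X) = 3 (P(X) = -6 + 9 = 3)
P(6)*s(L) = 3*(1/23) = 3/23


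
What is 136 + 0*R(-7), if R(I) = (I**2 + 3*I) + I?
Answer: 136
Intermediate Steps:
R(I) = I**2 + 4*I
136 + 0*R(-7) = 136 + 0*(-7*(4 - 7)) = 136 + 0*(-7*(-3)) = 136 + 0*21 = 136 + 0 = 136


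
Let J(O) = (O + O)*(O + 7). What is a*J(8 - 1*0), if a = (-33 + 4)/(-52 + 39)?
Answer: 6960/13 ≈ 535.38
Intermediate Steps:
a = 29/13 (a = -29/(-13) = -29*(-1/13) = 29/13 ≈ 2.2308)
J(O) = 2*O*(7 + O) (J(O) = (2*O)*(7 + O) = 2*O*(7 + O))
a*J(8 - 1*0) = 29*(2*(8 - 1*0)*(7 + (8 - 1*0)))/13 = 29*(2*(8 + 0)*(7 + (8 + 0)))/13 = 29*(2*8*(7 + 8))/13 = 29*(2*8*15)/13 = (29/13)*240 = 6960/13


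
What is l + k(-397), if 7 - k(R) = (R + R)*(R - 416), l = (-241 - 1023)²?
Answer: 952181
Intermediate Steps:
l = 1597696 (l = (-1264)² = 1597696)
k(R) = 7 - 2*R*(-416 + R) (k(R) = 7 - (R + R)*(R - 416) = 7 - 2*R*(-416 + R))
l + k(-397) = 1597696 + (7 - 2*(-397)² + 832*(-397)) = 1597696 + (7 - 2*157609 - 330304) = 1597696 + (7 - 315218 - 330304) = 1597696 - 645515 = 952181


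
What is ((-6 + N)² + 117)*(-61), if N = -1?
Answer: -10126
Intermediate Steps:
((-6 + N)² + 117)*(-61) = ((-6 - 1)² + 117)*(-61) = ((-7)² + 117)*(-61) = (49 + 117)*(-61) = 166*(-61) = -10126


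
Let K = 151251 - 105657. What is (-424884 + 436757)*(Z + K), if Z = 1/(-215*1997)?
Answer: 232425988920637/429355 ≈ 5.4134e+8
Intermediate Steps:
K = 45594
Z = -1/429355 (Z = 1/(-429355) = -1/429355 ≈ -2.3291e-6)
(-424884 + 436757)*(Z + K) = (-424884 + 436757)*(-1/429355 + 45594) = 11873*(19576011869/429355) = 232425988920637/429355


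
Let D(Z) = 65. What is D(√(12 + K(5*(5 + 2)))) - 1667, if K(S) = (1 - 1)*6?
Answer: -1602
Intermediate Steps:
K(S) = 0 (K(S) = 0*6 = 0)
D(√(12 + K(5*(5 + 2)))) - 1667 = 65 - 1667 = -1602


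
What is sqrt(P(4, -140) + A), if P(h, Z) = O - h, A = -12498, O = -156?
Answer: I*sqrt(12658) ≈ 112.51*I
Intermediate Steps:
P(h, Z) = -156 - h
sqrt(P(4, -140) + A) = sqrt((-156 - 1*4) - 12498) = sqrt((-156 - 4) - 12498) = sqrt(-160 - 12498) = sqrt(-12658) = I*sqrt(12658)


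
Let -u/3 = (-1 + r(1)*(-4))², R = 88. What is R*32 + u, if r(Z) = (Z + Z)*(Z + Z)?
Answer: 1949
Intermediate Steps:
r(Z) = 4*Z² (r(Z) = (2*Z)*(2*Z) = 4*Z²)
u = -867 (u = -3*(-1 + (4*1²)*(-4))² = -3*(-1 + (4*1)*(-4))² = -3*(-1 + 4*(-4))² = -3*(-1 - 16)² = -3*(-17)² = -3*289 = -867)
R*32 + u = 88*32 - 867 = 2816 - 867 = 1949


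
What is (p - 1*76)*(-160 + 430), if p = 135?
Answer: 15930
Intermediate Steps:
(p - 1*76)*(-160 + 430) = (135 - 1*76)*(-160 + 430) = (135 - 76)*270 = 59*270 = 15930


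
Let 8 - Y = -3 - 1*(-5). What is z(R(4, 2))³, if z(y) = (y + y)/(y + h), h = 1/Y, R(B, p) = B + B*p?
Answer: 2985984/389017 ≈ 7.6757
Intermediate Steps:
Y = 6 (Y = 8 - (-3 - 1*(-5)) = 8 - (-3 + 5) = 8 - 1*2 = 8 - 2 = 6)
h = ⅙ (h = 1/6 = ⅙ ≈ 0.16667)
z(y) = 2*y/(⅙ + y) (z(y) = (y + y)/(y + ⅙) = (2*y)/(⅙ + y) = 2*y/(⅙ + y))
z(R(4, 2))³ = (12*(4*(1 + 2))/(1 + 6*(4*(1 + 2))))³ = (12*(4*3)/(1 + 6*(4*3)))³ = (12*12/(1 + 6*12))³ = (12*12/(1 + 72))³ = (12*12/73)³ = (12*12*(1/73))³ = (144/73)³ = 2985984/389017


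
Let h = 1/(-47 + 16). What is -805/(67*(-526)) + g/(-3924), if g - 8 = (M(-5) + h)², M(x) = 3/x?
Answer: 5731556161/276867319350 ≈ 0.020701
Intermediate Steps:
h = -1/31 (h = 1/(-31) = -1/31 ≈ -0.032258)
g = 201804/24025 (g = 8 + (3/(-5) - 1/31)² = 8 + (3*(-⅕) - 1/31)² = 8 + (-⅗ - 1/31)² = 8 + (-98/155)² = 8 + 9604/24025 = 201804/24025 ≈ 8.3997)
-805/(67*(-526)) + g/(-3924) = -805/(67*(-526)) + (201804/24025)/(-3924) = -805/(-35242) + (201804/24025)*(-1/3924) = -805*(-1/35242) - 16817/7856175 = 805/35242 - 16817/7856175 = 5731556161/276867319350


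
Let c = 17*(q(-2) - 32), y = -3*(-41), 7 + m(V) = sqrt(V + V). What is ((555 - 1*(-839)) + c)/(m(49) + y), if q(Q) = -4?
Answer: 45356/6679 - 2737*sqrt(2)/6679 ≈ 6.2113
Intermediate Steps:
m(V) = -7 + sqrt(2)*sqrt(V) (m(V) = -7 + sqrt(V + V) = -7 + sqrt(2*V) = -7 + sqrt(2)*sqrt(V))
y = 123
c = -612 (c = 17*(-4 - 32) = 17*(-36) = -612)
((555 - 1*(-839)) + c)/(m(49) + y) = ((555 - 1*(-839)) - 612)/((-7 + sqrt(2)*sqrt(49)) + 123) = ((555 + 839) - 612)/((-7 + sqrt(2)*7) + 123) = (1394 - 612)/((-7 + 7*sqrt(2)) + 123) = 782/(116 + 7*sqrt(2))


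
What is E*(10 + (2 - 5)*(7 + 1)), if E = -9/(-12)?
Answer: -21/2 ≈ -10.500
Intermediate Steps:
E = 3/4 (E = -9*(-1/12) = 3/4 ≈ 0.75000)
E*(10 + (2 - 5)*(7 + 1)) = 3*(10 + (2 - 5)*(7 + 1))/4 = 3*(10 - 3*8)/4 = 3*(10 - 24)/4 = (3/4)*(-14) = -21/2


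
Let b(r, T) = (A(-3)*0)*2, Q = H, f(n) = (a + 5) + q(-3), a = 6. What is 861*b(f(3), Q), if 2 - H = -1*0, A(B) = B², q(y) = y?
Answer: 0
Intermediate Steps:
f(n) = 8 (f(n) = (6 + 5) - 3 = 11 - 3 = 8)
H = 2 (H = 2 - (-1)*0 = 2 - 1*0 = 2 + 0 = 2)
Q = 2
b(r, T) = 0 (b(r, T) = ((-3)²*0)*2 = (9*0)*2 = 0*2 = 0)
861*b(f(3), Q) = 861*0 = 0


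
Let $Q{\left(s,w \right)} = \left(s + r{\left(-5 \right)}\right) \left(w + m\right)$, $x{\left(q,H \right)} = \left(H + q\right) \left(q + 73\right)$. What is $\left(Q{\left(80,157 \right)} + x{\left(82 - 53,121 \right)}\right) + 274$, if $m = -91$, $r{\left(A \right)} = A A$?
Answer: $22504$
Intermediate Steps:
$r{\left(A \right)} = A^{2}$
$x{\left(q,H \right)} = \left(73 + q\right) \left(H + q\right)$ ($x{\left(q,H \right)} = \left(H + q\right) \left(73 + q\right) = \left(73 + q\right) \left(H + q\right)$)
$Q{\left(s,w \right)} = \left(-91 + w\right) \left(25 + s\right)$ ($Q{\left(s,w \right)} = \left(s + \left(-5\right)^{2}\right) \left(w - 91\right) = \left(s + 25\right) \left(-91 + w\right) = \left(25 + s\right) \left(-91 + w\right) = \left(-91 + w\right) \left(25 + s\right)$)
$\left(Q{\left(80,157 \right)} + x{\left(82 - 53,121 \right)}\right) + 274 = \left(\left(-2275 - 7280 + 25 \cdot 157 + 80 \cdot 157\right) + \left(\left(82 - 53\right)^{2} + 73 \cdot 121 + 73 \left(82 - 53\right) + 121 \left(82 - 53\right)\right)\right) + 274 = \left(\left(-2275 - 7280 + 3925 + 12560\right) + \left(29^{2} + 8833 + 73 \cdot 29 + 121 \cdot 29\right)\right) + 274 = \left(6930 + \left(841 + 8833 + 2117 + 3509\right)\right) + 274 = \left(6930 + 15300\right) + 274 = 22230 + 274 = 22504$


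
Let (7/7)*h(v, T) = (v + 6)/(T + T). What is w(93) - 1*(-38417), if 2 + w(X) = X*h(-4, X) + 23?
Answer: 38439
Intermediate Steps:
h(v, T) = (6 + v)/(2*T) (h(v, T) = (v + 6)/(T + T) = (6 + v)/((2*T)) = (6 + v)*(1/(2*T)) = (6 + v)/(2*T))
w(X) = 22 (w(X) = -2 + (X*((6 - 4)/(2*X)) + 23) = -2 + (X*((½)*2/X) + 23) = -2 + (X/X + 23) = -2 + (1 + 23) = -2 + 24 = 22)
w(93) - 1*(-38417) = 22 - 1*(-38417) = 22 + 38417 = 38439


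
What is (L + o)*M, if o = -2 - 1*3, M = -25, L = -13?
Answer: 450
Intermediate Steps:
o = -5 (o = -2 - 3 = -5)
(L + o)*M = (-13 - 5)*(-25) = -18*(-25) = 450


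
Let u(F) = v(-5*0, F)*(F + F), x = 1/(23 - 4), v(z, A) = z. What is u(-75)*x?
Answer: 0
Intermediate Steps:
x = 1/19 ≈ 0.052632
u(F) = 0 (u(F) = (-5*0)*(F + F) = 0*(2*F) = 0)
u(-75)*x = 0*(1/19) = 0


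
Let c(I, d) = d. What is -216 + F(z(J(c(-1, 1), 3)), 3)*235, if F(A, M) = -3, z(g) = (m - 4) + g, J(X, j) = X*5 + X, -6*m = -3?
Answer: -921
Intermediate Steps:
m = 1/2 (m = -1/6*(-3) = 1/2 ≈ 0.50000)
J(X, j) = 6*X (J(X, j) = 5*X + X = 6*X)
z(g) = -7/2 + g (z(g) = (1/2 - 4) + g = -7/2 + g)
-216 + F(z(J(c(-1, 1), 3)), 3)*235 = -216 - 3*235 = -216 - 705 = -921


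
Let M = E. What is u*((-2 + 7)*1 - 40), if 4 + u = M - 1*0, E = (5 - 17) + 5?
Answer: 385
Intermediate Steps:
E = -7 (E = -12 + 5 = -7)
M = -7
u = -11 (u = -4 + (-7 - 1*0) = -4 + (-7 + 0) = -4 - 7 = -11)
u*((-2 + 7)*1 - 40) = -11*((-2 + 7)*1 - 40) = -11*(5*1 - 40) = -11*(5 - 40) = -11*(-35) = 385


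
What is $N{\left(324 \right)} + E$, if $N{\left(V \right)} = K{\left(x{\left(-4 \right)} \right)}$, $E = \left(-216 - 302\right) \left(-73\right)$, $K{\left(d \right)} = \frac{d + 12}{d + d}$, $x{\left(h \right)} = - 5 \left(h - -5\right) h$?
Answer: $\frac{189074}{5} \approx 37815.0$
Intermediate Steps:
$x{\left(h \right)} = h \left(-25 - 5 h\right)$ ($x{\left(h \right)} = - 5 \left(h + 5\right) h = - 5 \left(5 + h\right) h = \left(-25 - 5 h\right) h = h \left(-25 - 5 h\right)$)
$K{\left(d \right)} = \frac{12 + d}{2 d}$
$E = 37814$ ($E = \left(-518\right) \left(-73\right) = 37814$)
$N{\left(V \right)} = \frac{4}{5}$ ($N{\left(V \right)} = \frac{12 - - 20 \left(5 - 4\right)}{2 \left(\left(-5\right) \left(-4\right) \left(5 - 4\right)\right)} = \frac{12 - \left(-20\right) 1}{2 \left(\left(-5\right) \left(-4\right) 1\right)} = \frac{12 + 20}{2 \cdot 20} = \frac{1}{2} \cdot \frac{1}{20} \cdot 32 = \frac{4}{5}$)
$N{\left(324 \right)} + E = \frac{4}{5} + 37814 = \frac{189074}{5}$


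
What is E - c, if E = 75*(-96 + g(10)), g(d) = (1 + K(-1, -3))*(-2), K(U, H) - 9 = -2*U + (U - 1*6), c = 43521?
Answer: -51471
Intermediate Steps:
K(U, H) = 3 - U (K(U, H) = 9 + (-2*U + (U - 1*6)) = 9 + (-2*U + (U - 6)) = 9 + (-2*U + (-6 + U)) = 9 + (-6 - U) = 3 - U)
g(d) = -10 (g(d) = (1 + (3 - 1*(-1)))*(-2) = (1 + (3 + 1))*(-2) = (1 + 4)*(-2) = 5*(-2) = -10)
E = -7950 (E = 75*(-96 - 10) = 75*(-106) = -7950)
E - c = -7950 - 1*43521 = -7950 - 43521 = -51471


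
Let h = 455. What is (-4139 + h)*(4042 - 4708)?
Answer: 2453544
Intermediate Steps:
(-4139 + h)*(4042 - 4708) = (-4139 + 455)*(4042 - 4708) = -3684*(-666) = 2453544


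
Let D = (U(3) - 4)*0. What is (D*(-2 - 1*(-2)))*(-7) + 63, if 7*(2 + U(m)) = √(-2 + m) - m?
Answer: 63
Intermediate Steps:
U(m) = -2 - m/7 + √(-2 + m)/7 (U(m) = -2 + (√(-2 + m) - m)/7 = -2 + (-m/7 + √(-2 + m)/7) = -2 - m/7 + √(-2 + m)/7)
D = 0 (D = ((-2 - ⅐*3 + √(-2 + 3)/7) - 4)*0 = ((-2 - 3/7 + √1/7) - 4)*0 = ((-2 - 3/7 + (⅐)*1) - 4)*0 = ((-2 - 3/7 + ⅐) - 4)*0 = (-16/7 - 4)*0 = -44/7*0 = 0)
(D*(-2 - 1*(-2)))*(-7) + 63 = (0*(-2 - 1*(-2)))*(-7) + 63 = (0*(-2 + 2))*(-7) + 63 = (0*0)*(-7) + 63 = 0*(-7) + 63 = 0 + 63 = 63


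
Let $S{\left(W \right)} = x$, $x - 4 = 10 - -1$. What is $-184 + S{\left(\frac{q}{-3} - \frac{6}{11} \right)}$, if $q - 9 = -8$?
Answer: $-169$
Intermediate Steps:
$q = 1$ ($q = 9 - 8 = 1$)
$x = 15$ ($x = 4 + \left(10 - -1\right) = 4 + \left(10 + 1\right) = 4 + 11 = 15$)
$S{\left(W \right)} = 15$
$-184 + S{\left(\frac{q}{-3} - \frac{6}{11} \right)} = -184 + 15 = -169$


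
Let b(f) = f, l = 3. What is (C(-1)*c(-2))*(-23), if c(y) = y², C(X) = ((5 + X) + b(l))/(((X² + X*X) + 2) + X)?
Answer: -644/3 ≈ -214.67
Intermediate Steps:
C(X) = (8 + X)/(2 + X + 2*X²) (C(X) = ((5 + X) + 3)/(((X² + X*X) + 2) + X) = (8 + X)/(((X² + X²) + 2) + X) = (8 + X)/((2*X² + 2) + X) = (8 + X)/((2 + 2*X²) + X) = (8 + X)/(2 + X + 2*X²))
(C(-1)*c(-2))*(-23) = (((8 - 1)/(2 - 1 + 2*(-1)²))*(-2)²)*(-23) = ((7/(2 - 1 + 2*1))*4)*(-23) = ((7/(2 - 1 + 2))*4)*(-23) = ((7/3)*4)*(-23) = (28/3)*(-23) = -644/3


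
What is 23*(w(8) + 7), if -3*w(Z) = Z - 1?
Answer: 322/3 ≈ 107.33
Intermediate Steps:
w(Z) = 1/3 - Z/3 (w(Z) = -(Z - 1)/3 = -(-1 + Z)/3 = 1/3 - Z/3)
23*(w(8) + 7) = 23*((1/3 - 1/3*8) + 7) = 23*((1/3 - 8/3) + 7) = 23*(-7/3 + 7) = 23*(14/3) = 322/3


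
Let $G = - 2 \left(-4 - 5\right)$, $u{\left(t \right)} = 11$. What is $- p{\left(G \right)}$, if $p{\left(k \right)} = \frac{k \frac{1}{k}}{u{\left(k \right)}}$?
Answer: $- \frac{1}{11} \approx -0.090909$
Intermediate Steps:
$G = 18$ ($G = \left(-2\right) \left(-9\right) = 18$)
$p{\left(k \right)} = \frac{1}{11}$ ($p{\left(k \right)} = \frac{k \frac{1}{k}}{11} = 1 \cdot \frac{1}{11} = \frac{1}{11}$)
$- p{\left(G \right)} = \left(-1\right) \frac{1}{11} = - \frac{1}{11}$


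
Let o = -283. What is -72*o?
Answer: 20376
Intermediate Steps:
-72*o = -72*(-283) = 20376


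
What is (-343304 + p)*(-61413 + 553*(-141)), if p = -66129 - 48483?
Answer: 63827079576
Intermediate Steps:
p = -114612
(-343304 + p)*(-61413 + 553*(-141)) = (-343304 - 114612)*(-61413 + 553*(-141)) = -457916*(-61413 - 77973) = -457916*(-139386) = 63827079576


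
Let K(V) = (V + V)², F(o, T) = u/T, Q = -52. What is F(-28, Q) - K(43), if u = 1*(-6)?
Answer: -192293/26 ≈ -7395.9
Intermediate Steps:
u = -6
F(o, T) = -6/T
K(V) = 4*V² (K(V) = (2*V)² = 4*V²)
F(-28, Q) - K(43) = -6/(-52) - 4*43² = -6*(-1/52) - 4*1849 = 3/26 - 1*7396 = 3/26 - 7396 = -192293/26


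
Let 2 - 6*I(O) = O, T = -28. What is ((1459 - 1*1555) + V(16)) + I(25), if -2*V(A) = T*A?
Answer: 745/6 ≈ 124.17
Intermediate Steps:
I(O) = ⅓ - O/6
V(A) = 14*A (V(A) = -(-14)*A = 14*A)
((1459 - 1*1555) + V(16)) + I(25) = ((1459 - 1*1555) + 14*16) + (⅓ - ⅙*25) = ((1459 - 1555) + 224) + (⅓ - 25/6) = (-96 + 224) - 23/6 = 128 - 23/6 = 745/6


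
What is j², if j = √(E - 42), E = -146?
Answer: -188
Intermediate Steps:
j = 2*I*√47 (j = √(-146 - 42) = √(-188) = 2*I*√47 ≈ 13.711*I)
j² = (2*I*√47)² = -188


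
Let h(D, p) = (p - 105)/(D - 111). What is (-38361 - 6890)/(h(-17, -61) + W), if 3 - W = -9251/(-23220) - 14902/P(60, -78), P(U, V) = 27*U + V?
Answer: -4320594440640/1294960103 ≈ -3336.5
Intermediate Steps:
P(U, V) = V + 27*U
h(D, p) = (-105 + p)/(-111 + D)
W = 73195853/5967540 (W = 3 - (-9251/(-23220) - 14902/(-78 + 27*60)) = 3 - (-9251*(-1/23220) - 14902/(-78 + 1620)) = 3 - (9251/23220 - 14902/1542) = 3 - (9251/23220 - 14902*1/1542) = 3 - (9251/23220 - 7451/771) = 3 - 1*(-55293233/5967540) = 3 + 55293233/5967540 = 73195853/5967540 ≈ 12.266)
(-38361 - 6890)/(h(-17, -61) + W) = (-38361 - 6890)/((-105 - 61)/(-111 - 17) + 73195853/5967540) = -45251/(-166/(-128) + 73195853/5967540) = -45251/(-1/128*(-166) + 73195853/5967540) = -45251/(83/64 + 73195853/5967540) = -45251/1294960103/95480640 = -45251*95480640/1294960103 = -4320594440640/1294960103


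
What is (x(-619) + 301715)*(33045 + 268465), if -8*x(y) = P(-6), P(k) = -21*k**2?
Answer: 90998582345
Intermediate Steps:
x(y) = 189/2 (x(y) = -(-21)*(-6)**2/8 = -(-21)*36/8 = -1/8*(-756) = 189/2)
(x(-619) + 301715)*(33045 + 268465) = (189/2 + 301715)*(33045 + 268465) = (603619/2)*301510 = 90998582345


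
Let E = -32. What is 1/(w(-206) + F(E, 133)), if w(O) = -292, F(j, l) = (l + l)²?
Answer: 1/70464 ≈ 1.4192e-5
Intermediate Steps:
F(j, l) = 4*l² (F(j, l) = (2*l)² = 4*l²)
1/(w(-206) + F(E, 133)) = 1/(-292 + 4*133²) = 1/(-292 + 4*17689) = 1/(-292 + 70756) = 1/70464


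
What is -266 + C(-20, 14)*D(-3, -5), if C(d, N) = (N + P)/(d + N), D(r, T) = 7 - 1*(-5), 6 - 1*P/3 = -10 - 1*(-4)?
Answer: -366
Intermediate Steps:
P = 36 (P = 18 - 3*(-10 - 1*(-4)) = 18 - 3*(-10 + 4) = 18 - 3*(-6) = 18 + 18 = 36)
D(r, T) = 12 (D(r, T) = 7 + 5 = 12)
C(d, N) = (36 + N)/(N + d) (C(d, N) = (N + 36)/(d + N) = (36 + N)/(N + d))
-266 + C(-20, 14)*D(-3, -5) = -266 + ((36 + 14)/(14 - 20))*12 = -266 + (50/(-6))*12 = -266 - ⅙*50*12 = -266 - 25/3*12 = -266 - 100 = -366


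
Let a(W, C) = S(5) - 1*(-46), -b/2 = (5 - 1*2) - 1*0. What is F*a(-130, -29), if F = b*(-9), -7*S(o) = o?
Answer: 17118/7 ≈ 2445.4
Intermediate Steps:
b = -6 (b = -2*((5 - 1*2) - 1*0) = -2*((5 - 2) + 0) = -2*(3 + 0) = -2*3 = -6)
S(o) = -o/7
a(W, C) = 317/7 (a(W, C) = -⅐*5 - 1*(-46) = -5/7 + 46 = 317/7)
F = 54 (F = -6*(-9) = 54)
F*a(-130, -29) = 54*(317/7) = 17118/7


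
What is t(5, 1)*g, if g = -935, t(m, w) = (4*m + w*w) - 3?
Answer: -16830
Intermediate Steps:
t(m, w) = -3 + w² + 4*m (t(m, w) = (4*m + w²) - 3 = (w² + 4*m) - 3 = -3 + w² + 4*m)
t(5, 1)*g = (-3 + 1² + 4*5)*(-935) = (-3 + 1 + 20)*(-935) = 18*(-935) = -16830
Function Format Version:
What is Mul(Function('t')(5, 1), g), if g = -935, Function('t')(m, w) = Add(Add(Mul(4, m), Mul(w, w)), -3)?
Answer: -16830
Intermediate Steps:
Function('t')(m, w) = Add(-3, Pow(w, 2), Mul(4, m)) (Function('t')(m, w) = Add(Add(Mul(4, m), Pow(w, 2)), -3) = Add(Add(Pow(w, 2), Mul(4, m)), -3) = Add(-3, Pow(w, 2), Mul(4, m)))
Mul(Function('t')(5, 1), g) = Mul(Add(-3, Pow(1, 2), Mul(4, 5)), -935) = Mul(Add(-3, 1, 20), -935) = Mul(18, -935) = -16830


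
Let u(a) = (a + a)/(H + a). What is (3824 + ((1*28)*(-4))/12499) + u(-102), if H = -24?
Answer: 1004142310/262479 ≈ 3825.6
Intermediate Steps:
u(a) = 2*a/(-24 + a) (u(a) = (a + a)/(-24 + a) = (2*a)/(-24 + a) = 2*a/(-24 + a))
(3824 + ((1*28)*(-4))/12499) + u(-102) = (3824 + ((1*28)*(-4))/12499) + 2*(-102)/(-24 - 102) = (3824 + (28*(-4))*(1/12499)) + 2*(-102)/(-126) = (3824 - 112*1/12499) + 2*(-102)*(-1/126) = (3824 - 112/12499) + 34/21 = 47796064/12499 + 34/21 = 1004142310/262479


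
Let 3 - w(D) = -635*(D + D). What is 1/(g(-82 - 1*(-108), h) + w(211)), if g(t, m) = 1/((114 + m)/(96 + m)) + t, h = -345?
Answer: 77/20636006 ≈ 3.7313e-6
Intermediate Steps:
g(t, m) = t + (96 + m)/(114 + m) (g(t, m) = 1/((114 + m)/(96 + m)) + t = (96 + m)/(114 + m) + t = t + (96 + m)/(114 + m))
w(D) = 3 + 1270*D (w(D) = 3 - (-635)*(D + D) = 3 - (-635)*2*D = 3 - (-1270)*D = 3 + 1270*D)
1/(g(-82 - 1*(-108), h) + w(211)) = 1/((96 - 345 + 114*(-82 - 1*(-108)) - 345*(-82 - 1*(-108)))/(114 - 345) + (3 + 1270*211)) = 1/((96 - 345 + 114*(-82 + 108) - 345*(-82 + 108))/(-231) + (3 + 267970)) = 1/(-(96 - 345 + 114*26 - 345*26)/231 + 267973) = 1/(-(96 - 345 + 2964 - 8970)/231 + 267973) = 1/(-1/231*(-6255) + 267973) = 1/(2085/77 + 267973) = 1/(20636006/77) = 77/20636006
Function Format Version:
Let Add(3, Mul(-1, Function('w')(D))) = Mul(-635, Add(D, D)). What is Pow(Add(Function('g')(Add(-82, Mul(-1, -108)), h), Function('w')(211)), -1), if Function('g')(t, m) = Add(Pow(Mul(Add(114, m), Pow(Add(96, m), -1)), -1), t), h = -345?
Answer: Rational(77, 20636006) ≈ 3.7313e-6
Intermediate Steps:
Function('g')(t, m) = Add(t, Mul(Pow(Add(114, m), -1), Add(96, m))) (Function('g')(t, m) = Add(Pow(Mul(Pow(Add(96, m), -1), Add(114, m)), -1), t) = Add(Mul(Pow(Add(114, m), -1), Add(96, m)), t) = Add(t, Mul(Pow(Add(114, m), -1), Add(96, m))))
Function('w')(D) = Add(3, Mul(1270, D)) (Function('w')(D) = Add(3, Mul(-1, Mul(-635, Add(D, D)))) = Add(3, Mul(-1, Mul(-635, Mul(2, D)))) = Add(3, Mul(-1, Mul(-1270, D))) = Add(3, Mul(1270, D)))
Pow(Add(Function('g')(Add(-82, Mul(-1, -108)), h), Function('w')(211)), -1) = Pow(Add(Mul(Pow(Add(114, -345), -1), Add(96, -345, Mul(114, Add(-82, Mul(-1, -108))), Mul(-345, Add(-82, Mul(-1, -108))))), Add(3, Mul(1270, 211))), -1) = Pow(Add(Mul(Pow(-231, -1), Add(96, -345, Mul(114, Add(-82, 108)), Mul(-345, Add(-82, 108)))), Add(3, 267970)), -1) = Pow(Add(Mul(Rational(-1, 231), Add(96, -345, Mul(114, 26), Mul(-345, 26))), 267973), -1) = Pow(Add(Mul(Rational(-1, 231), Add(96, -345, 2964, -8970)), 267973), -1) = Pow(Add(Mul(Rational(-1, 231), -6255), 267973), -1) = Pow(Add(Rational(2085, 77), 267973), -1) = Pow(Rational(20636006, 77), -1) = Rational(77, 20636006)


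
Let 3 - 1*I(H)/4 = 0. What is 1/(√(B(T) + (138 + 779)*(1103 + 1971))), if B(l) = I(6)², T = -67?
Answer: √2819002/2819002 ≈ 0.00059560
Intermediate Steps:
I(H) = 12 (I(H) = 12 - 4*0 = 12 + 0 = 12)
B(l) = 144 (B(l) = 12² = 144)
1/(√(B(T) + (138 + 779)*(1103 + 1971))) = 1/(√(144 + (138 + 779)*(1103 + 1971))) = 1/(√(144 + 917*3074)) = 1/(√(144 + 2818858)) = 1/(√2819002) = √2819002/2819002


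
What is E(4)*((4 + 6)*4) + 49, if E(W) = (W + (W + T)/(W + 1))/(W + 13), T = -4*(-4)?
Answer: 1153/17 ≈ 67.823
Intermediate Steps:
T = 16
E(W) = (W + (16 + W)/(1 + W))/(13 + W) (E(W) = (W + (W + 16)/(W + 1))/(W + 13) = (W + (16 + W)/(1 + W))/(13 + W))
E(4)*((4 + 6)*4) + 49 = ((16 + 4² + 2*4)/(13 + 4² + 14*4))*((4 + 6)*4) + 49 = ((16 + 16 + 8)/(13 + 16 + 56))*(10*4) + 49 = (40/85)*40 + 49 = ((1/85)*40)*40 + 49 = (8/17)*40 + 49 = 320/17 + 49 = 1153/17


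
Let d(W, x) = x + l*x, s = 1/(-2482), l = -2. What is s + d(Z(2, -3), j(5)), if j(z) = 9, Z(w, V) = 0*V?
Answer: -22339/2482 ≈ -9.0004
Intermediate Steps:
Z(w, V) = 0
s = -1/2482 ≈ -0.00040290
d(W, x) = -x (d(W, x) = x - 2*x = -x)
s + d(Z(2, -3), j(5)) = -1/2482 - 1*9 = -1/2482 - 9 = -22339/2482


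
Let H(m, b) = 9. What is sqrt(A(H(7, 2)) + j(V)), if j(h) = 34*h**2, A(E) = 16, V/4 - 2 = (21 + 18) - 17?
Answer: 4*sqrt(19585) ≈ 559.79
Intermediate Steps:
V = 96 (V = 8 + 4*((21 + 18) - 17) = 8 + 4*(39 - 17) = 8 + 4*22 = 8 + 88 = 96)
sqrt(A(H(7, 2)) + j(V)) = sqrt(16 + 34*96**2) = sqrt(16 + 34*9216) = sqrt(16 + 313344) = sqrt(313360) = 4*sqrt(19585)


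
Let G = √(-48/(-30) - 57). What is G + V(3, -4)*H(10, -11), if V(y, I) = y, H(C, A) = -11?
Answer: -33 + I*√1385/5 ≈ -33.0 + 7.4431*I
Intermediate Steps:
G = I*√1385/5 (G = √(-48*(-1/30) - 57) = √(8/5 - 57) = √(-277/5) = I*√1385/5 ≈ 7.4431*I)
G + V(3, -4)*H(10, -11) = I*√1385/5 + 3*(-11) = I*√1385/5 - 33 = -33 + I*√1385/5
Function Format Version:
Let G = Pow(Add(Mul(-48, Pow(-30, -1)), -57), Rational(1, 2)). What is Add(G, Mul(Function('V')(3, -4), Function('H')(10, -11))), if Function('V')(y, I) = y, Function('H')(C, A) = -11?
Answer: Add(-33, Mul(Rational(1, 5), I, Pow(1385, Rational(1, 2)))) ≈ Add(-33.000, Mul(7.4431, I))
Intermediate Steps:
G = Mul(Rational(1, 5), I, Pow(1385, Rational(1, 2))) (G = Pow(Add(Mul(-48, Rational(-1, 30)), -57), Rational(1, 2)) = Pow(Add(Rational(8, 5), -57), Rational(1, 2)) = Pow(Rational(-277, 5), Rational(1, 2)) = Mul(Rational(1, 5), I, Pow(1385, Rational(1, 2))) ≈ Mul(7.4431, I))
Add(G, Mul(Function('V')(3, -4), Function('H')(10, -11))) = Add(Mul(Rational(1, 5), I, Pow(1385, Rational(1, 2))), Mul(3, -11)) = Add(Mul(Rational(1, 5), I, Pow(1385, Rational(1, 2))), -33) = Add(-33, Mul(Rational(1, 5), I, Pow(1385, Rational(1, 2))))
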